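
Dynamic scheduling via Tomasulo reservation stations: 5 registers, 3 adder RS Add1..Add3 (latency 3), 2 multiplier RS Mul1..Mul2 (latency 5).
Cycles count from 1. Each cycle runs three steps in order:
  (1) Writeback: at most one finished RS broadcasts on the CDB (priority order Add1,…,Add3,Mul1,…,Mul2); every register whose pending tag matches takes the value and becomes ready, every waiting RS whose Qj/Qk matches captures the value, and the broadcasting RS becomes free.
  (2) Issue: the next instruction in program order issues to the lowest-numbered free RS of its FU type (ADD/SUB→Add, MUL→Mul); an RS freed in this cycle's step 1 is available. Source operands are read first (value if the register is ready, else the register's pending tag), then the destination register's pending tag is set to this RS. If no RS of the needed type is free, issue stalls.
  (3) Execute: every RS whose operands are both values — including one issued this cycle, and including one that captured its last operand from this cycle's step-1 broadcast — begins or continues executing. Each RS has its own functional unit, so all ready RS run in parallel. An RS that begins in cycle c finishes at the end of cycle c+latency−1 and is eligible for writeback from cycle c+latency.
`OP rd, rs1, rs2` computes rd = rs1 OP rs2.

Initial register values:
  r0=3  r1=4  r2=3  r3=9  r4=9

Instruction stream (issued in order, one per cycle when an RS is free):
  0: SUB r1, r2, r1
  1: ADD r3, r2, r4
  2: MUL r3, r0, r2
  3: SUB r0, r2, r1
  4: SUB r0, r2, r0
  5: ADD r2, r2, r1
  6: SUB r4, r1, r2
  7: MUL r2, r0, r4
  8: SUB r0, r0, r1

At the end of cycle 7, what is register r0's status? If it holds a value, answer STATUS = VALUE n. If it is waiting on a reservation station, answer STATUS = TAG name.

cycle 1: issue SUB r1<-Add1 // r0:3,r1:Add1,r2:3,r3:9,r4:9
cycle 2: issue ADD r3<-Add2 // r0:3,r1:Add1,r2:3,r3:Add2,r4:9
cycle 3: issue MUL r3<-Mul1 // r0:3,r1:Add1,r2:3,r3:Mul1,r4:9
cycle 4: CDB Add1=-1; issue SUB r0<-Add1 // r0:Add1,r1:-1,r2:3,r3:Mul1,r4:9
cycle 5: CDB Add2=12; issue SUB r0<-Add2 // r0:Add2,r1:-1,r2:3,r3:Mul1,r4:9
cycle 6: issue ADD r2<-Add3 // r0:Add2,r1:-1,r2:Add3,r3:Mul1,r4:9
cycle 7: CDB Add1=4; issue SUB r4<-Add1 // r0:Add2,r1:-1,r2:Add3,r3:Mul1,r4:Add1

STATUS = TAG Add2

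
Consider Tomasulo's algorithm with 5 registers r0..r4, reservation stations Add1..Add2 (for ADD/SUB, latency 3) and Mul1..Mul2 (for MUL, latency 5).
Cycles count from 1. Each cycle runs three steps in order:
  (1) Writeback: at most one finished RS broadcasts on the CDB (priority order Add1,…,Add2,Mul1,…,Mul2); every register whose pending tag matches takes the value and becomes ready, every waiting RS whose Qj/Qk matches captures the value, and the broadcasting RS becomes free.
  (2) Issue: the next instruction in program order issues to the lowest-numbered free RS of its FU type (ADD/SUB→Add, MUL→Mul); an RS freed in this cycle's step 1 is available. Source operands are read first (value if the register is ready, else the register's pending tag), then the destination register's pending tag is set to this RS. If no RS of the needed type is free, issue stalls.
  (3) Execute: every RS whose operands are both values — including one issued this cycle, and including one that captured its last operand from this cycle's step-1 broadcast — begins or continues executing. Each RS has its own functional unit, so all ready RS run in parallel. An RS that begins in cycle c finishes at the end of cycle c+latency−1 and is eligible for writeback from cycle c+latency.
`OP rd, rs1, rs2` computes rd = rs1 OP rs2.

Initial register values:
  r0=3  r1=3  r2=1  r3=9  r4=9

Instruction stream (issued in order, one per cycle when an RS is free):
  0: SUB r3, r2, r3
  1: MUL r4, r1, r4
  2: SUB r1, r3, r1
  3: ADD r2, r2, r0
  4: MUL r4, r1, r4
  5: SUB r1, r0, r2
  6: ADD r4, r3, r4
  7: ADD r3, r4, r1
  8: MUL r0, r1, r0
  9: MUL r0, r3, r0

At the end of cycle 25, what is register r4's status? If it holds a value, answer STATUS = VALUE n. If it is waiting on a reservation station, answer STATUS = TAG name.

STATUS = VALUE -305

c1: issue SUB r3<-Add1 | r0:3,r1:3,r2:1,r3:Add1,r4:9
c2: issue MUL r4<-Mul1 | r0:3,r1:3,r2:1,r3:Add1,r4:Mul1
c3: issue SUB r1<-Add2 | r0:3,r1:Add2,r2:1,r3:Add1,r4:Mul1
c4: CDB Add1=-8; issue ADD r2<-Add1 | r0:3,r1:Add2,r2:Add1,r3:-8,r4:Mul1
c5: issue MUL r4<-Mul2 | r0:3,r1:Add2,r2:Add1,r3:-8,r4:Mul2
c6: stall | r0:3,r1:Add2,r2:Add1,r3:-8,r4:Mul2
c7: CDB Add1=4; issue SUB r1<-Add1 | r0:3,r1:Add1,r2:4,r3:-8,r4:Mul2
c8: CDB Add2=-11; issue ADD r4<-Add2 | r0:3,r1:Add1,r2:4,r3:-8,r4:Add2
c9: CDB Mul1=27; stall | r0:3,r1:Add1,r2:4,r3:-8,r4:Add2
c10: CDB Add1=-1; issue ADD r3<-Add1 | r0:3,r1:-1,r2:4,r3:Add1,r4:Add2
c11: issue MUL r0<-Mul1 | r0:Mul1,r1:-1,r2:4,r3:Add1,r4:Add2
c12: stall | r0:Mul1,r1:-1,r2:4,r3:Add1,r4:Add2
c13: stall | r0:Mul1,r1:-1,r2:4,r3:Add1,r4:Add2
c14: CDB Mul2=-297; issue MUL r0<-Mul2 | r0:Mul2,r1:-1,r2:4,r3:Add1,r4:Add2
c15: - | r0:Mul2,r1:-1,r2:4,r3:Add1,r4:Add2
c16: CDB Mul1=-3 | r0:Mul2,r1:-1,r2:4,r3:Add1,r4:Add2
c17: CDB Add2=-305 | r0:Mul2,r1:-1,r2:4,r3:Add1,r4:-305
c18: - | r0:Mul2,r1:-1,r2:4,r3:Add1,r4:-305
c19: - | r0:Mul2,r1:-1,r2:4,r3:Add1,r4:-305
c20: CDB Add1=-306 | r0:Mul2,r1:-1,r2:4,r3:-306,r4:-305
c21: - | r0:Mul2,r1:-1,r2:4,r3:-306,r4:-305
c22: - | r0:Mul2,r1:-1,r2:4,r3:-306,r4:-305
c23: - | r0:Mul2,r1:-1,r2:4,r3:-306,r4:-305
c24: - | r0:Mul2,r1:-1,r2:4,r3:-306,r4:-305
c25: CDB Mul2=918 | r0:918,r1:-1,r2:4,r3:-306,r4:-305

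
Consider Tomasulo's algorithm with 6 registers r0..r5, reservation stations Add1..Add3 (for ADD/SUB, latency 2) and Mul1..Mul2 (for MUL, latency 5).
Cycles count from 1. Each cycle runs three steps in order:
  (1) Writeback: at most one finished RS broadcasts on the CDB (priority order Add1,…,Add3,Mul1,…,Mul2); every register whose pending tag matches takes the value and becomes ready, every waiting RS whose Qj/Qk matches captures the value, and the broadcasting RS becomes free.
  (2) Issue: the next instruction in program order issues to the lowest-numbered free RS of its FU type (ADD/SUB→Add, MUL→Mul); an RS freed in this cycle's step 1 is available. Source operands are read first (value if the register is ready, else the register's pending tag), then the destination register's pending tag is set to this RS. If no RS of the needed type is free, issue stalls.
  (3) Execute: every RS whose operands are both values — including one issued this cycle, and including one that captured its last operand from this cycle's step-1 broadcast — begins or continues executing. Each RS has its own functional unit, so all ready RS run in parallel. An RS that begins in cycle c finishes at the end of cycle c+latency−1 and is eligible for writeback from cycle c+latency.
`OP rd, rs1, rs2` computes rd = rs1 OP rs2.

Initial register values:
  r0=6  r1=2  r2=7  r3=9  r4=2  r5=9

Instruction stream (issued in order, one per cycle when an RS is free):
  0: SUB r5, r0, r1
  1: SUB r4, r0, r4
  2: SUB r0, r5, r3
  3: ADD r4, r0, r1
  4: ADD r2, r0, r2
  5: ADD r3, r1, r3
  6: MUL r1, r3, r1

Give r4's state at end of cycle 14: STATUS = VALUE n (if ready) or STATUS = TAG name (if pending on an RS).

  c1: issue SUB r5<-Add1  regs: r0:6,r1:2,r2:7,r3:9,r4:2,r5:Add1
  c2: issue SUB r4<-Add2  regs: r0:6,r1:2,r2:7,r3:9,r4:Add2,r5:Add1
  c3: CDB Add1=4; issue SUB r0<-Add1  regs: r0:Add1,r1:2,r2:7,r3:9,r4:Add2,r5:4
  c4: CDB Add2=4; issue ADD r4<-Add2  regs: r0:Add1,r1:2,r2:7,r3:9,r4:Add2,r5:4
  c5: CDB Add1=-5; issue ADD r2<-Add1  regs: r0:-5,r1:2,r2:Add1,r3:9,r4:Add2,r5:4
  c6: issue ADD r3<-Add3  regs: r0:-5,r1:2,r2:Add1,r3:Add3,r4:Add2,r5:4
  c7: CDB Add1=2; issue MUL r1<-Mul1  regs: r0:-5,r1:Mul1,r2:2,r3:Add3,r4:Add2,r5:4
  c8: CDB Add2=-3  regs: r0:-5,r1:Mul1,r2:2,r3:Add3,r4:-3,r5:4
  c9: CDB Add3=11  regs: r0:-5,r1:Mul1,r2:2,r3:11,r4:-3,r5:4
  c10: -  regs: r0:-5,r1:Mul1,r2:2,r3:11,r4:-3,r5:4
  c11: -  regs: r0:-5,r1:Mul1,r2:2,r3:11,r4:-3,r5:4
  c12: -  regs: r0:-5,r1:Mul1,r2:2,r3:11,r4:-3,r5:4
  c13: -  regs: r0:-5,r1:Mul1,r2:2,r3:11,r4:-3,r5:4
  c14: CDB Mul1=22  regs: r0:-5,r1:22,r2:2,r3:11,r4:-3,r5:4

STATUS = VALUE -3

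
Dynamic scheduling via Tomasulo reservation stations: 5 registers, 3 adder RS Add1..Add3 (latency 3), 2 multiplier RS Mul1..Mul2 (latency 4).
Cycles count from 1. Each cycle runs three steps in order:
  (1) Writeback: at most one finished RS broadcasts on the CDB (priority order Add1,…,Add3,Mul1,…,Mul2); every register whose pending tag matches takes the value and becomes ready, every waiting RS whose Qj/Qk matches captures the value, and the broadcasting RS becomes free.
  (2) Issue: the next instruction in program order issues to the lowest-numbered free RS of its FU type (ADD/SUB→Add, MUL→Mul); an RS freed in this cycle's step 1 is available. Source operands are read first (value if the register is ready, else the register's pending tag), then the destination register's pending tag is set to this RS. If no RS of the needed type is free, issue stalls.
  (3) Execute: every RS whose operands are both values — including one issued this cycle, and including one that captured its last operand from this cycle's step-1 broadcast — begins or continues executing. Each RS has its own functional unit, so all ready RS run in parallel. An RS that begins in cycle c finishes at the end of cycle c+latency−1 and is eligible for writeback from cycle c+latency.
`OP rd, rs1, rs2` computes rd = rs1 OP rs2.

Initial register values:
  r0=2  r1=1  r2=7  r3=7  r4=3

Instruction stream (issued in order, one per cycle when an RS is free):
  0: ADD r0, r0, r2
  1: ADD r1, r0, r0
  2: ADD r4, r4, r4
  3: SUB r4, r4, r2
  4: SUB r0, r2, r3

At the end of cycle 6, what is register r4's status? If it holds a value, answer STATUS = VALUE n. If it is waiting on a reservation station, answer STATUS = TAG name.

c1: issue ADD r0<-Add1 | r0:Add1,r1:1,r2:7,r3:7,r4:3
c2: issue ADD r1<-Add2 | r0:Add1,r1:Add2,r2:7,r3:7,r4:3
c3: issue ADD r4<-Add3 | r0:Add1,r1:Add2,r2:7,r3:7,r4:Add3
c4: CDB Add1=9; issue SUB r4<-Add1 | r0:9,r1:Add2,r2:7,r3:7,r4:Add1
c5: stall | r0:9,r1:Add2,r2:7,r3:7,r4:Add1
c6: CDB Add3=6; issue SUB r0<-Add3 | r0:Add3,r1:Add2,r2:7,r3:7,r4:Add1

STATUS = TAG Add1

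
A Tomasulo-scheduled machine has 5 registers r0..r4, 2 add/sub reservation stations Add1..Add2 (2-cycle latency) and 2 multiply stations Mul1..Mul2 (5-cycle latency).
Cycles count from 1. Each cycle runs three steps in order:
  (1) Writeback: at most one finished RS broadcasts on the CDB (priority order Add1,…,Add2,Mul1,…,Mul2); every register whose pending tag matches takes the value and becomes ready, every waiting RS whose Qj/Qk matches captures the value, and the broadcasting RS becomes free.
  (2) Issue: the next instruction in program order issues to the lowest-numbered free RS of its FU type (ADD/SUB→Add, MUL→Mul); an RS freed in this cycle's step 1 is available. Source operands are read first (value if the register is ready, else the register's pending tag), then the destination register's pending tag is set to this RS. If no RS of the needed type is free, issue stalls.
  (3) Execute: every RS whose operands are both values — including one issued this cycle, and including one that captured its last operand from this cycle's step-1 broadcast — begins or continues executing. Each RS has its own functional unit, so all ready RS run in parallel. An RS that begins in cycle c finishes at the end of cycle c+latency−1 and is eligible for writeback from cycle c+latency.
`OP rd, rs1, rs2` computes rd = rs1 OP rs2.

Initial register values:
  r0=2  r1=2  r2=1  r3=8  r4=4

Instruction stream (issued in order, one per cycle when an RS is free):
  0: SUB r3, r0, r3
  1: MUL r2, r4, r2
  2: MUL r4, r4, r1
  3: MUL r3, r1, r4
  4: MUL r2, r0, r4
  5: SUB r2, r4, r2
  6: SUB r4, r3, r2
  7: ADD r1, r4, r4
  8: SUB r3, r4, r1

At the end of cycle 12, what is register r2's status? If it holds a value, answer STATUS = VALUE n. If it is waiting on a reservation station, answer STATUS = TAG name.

STATUS = TAG Add1

cycle 1: issue SUB r3<-Add1 // r0:2,r1:2,r2:1,r3:Add1,r4:4
cycle 2: issue MUL r2<-Mul1 // r0:2,r1:2,r2:Mul1,r3:Add1,r4:4
cycle 3: CDB Add1=-6; issue MUL r4<-Mul2 // r0:2,r1:2,r2:Mul1,r3:-6,r4:Mul2
cycle 4: stall // r0:2,r1:2,r2:Mul1,r3:-6,r4:Mul2
cycle 5: stall // r0:2,r1:2,r2:Mul1,r3:-6,r4:Mul2
cycle 6: stall // r0:2,r1:2,r2:Mul1,r3:-6,r4:Mul2
cycle 7: CDB Mul1=4; issue MUL r3<-Mul1 // r0:2,r1:2,r2:4,r3:Mul1,r4:Mul2
cycle 8: CDB Mul2=8; issue MUL r2<-Mul2 // r0:2,r1:2,r2:Mul2,r3:Mul1,r4:8
cycle 9: issue SUB r2<-Add1 // r0:2,r1:2,r2:Add1,r3:Mul1,r4:8
cycle 10: issue SUB r4<-Add2 // r0:2,r1:2,r2:Add1,r3:Mul1,r4:Add2
cycle 11: stall // r0:2,r1:2,r2:Add1,r3:Mul1,r4:Add2
cycle 12: stall // r0:2,r1:2,r2:Add1,r3:Mul1,r4:Add2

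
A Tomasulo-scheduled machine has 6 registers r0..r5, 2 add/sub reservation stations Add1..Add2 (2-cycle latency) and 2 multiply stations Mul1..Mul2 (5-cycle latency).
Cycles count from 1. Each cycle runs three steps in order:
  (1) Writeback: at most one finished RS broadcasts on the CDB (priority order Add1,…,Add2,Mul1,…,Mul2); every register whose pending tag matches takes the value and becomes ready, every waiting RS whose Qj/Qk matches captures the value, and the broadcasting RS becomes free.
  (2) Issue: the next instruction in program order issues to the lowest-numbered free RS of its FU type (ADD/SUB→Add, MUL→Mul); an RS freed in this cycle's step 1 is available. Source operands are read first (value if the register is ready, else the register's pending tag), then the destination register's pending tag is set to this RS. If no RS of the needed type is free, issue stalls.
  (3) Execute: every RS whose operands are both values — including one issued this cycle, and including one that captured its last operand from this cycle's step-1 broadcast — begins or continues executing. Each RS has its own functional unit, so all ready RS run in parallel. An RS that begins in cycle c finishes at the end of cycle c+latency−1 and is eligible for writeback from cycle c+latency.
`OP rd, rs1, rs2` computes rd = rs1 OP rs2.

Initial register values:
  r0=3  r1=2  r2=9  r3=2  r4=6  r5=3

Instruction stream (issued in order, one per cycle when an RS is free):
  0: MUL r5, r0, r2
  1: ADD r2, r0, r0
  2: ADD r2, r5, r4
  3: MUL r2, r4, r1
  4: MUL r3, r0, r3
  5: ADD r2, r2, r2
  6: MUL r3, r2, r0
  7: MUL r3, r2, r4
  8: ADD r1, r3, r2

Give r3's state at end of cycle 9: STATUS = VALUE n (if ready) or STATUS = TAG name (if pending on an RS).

STATUS = TAG Mul2

c1: issue MUL r5<-Mul1 | r0:3,r1:2,r2:9,r3:2,r4:6,r5:Mul1
c2: issue ADD r2<-Add1 | r0:3,r1:2,r2:Add1,r3:2,r4:6,r5:Mul1
c3: issue ADD r2<-Add2 | r0:3,r1:2,r2:Add2,r3:2,r4:6,r5:Mul1
c4: CDB Add1=6; issue MUL r2<-Mul2 | r0:3,r1:2,r2:Mul2,r3:2,r4:6,r5:Mul1
c5: stall | r0:3,r1:2,r2:Mul2,r3:2,r4:6,r5:Mul1
c6: CDB Mul1=27; issue MUL r3<-Mul1 | r0:3,r1:2,r2:Mul2,r3:Mul1,r4:6,r5:27
c7: issue ADD r2<-Add1 | r0:3,r1:2,r2:Add1,r3:Mul1,r4:6,r5:27
c8: CDB Add2=33; stall | r0:3,r1:2,r2:Add1,r3:Mul1,r4:6,r5:27
c9: CDB Mul2=12; issue MUL r3<-Mul2 | r0:3,r1:2,r2:Add1,r3:Mul2,r4:6,r5:27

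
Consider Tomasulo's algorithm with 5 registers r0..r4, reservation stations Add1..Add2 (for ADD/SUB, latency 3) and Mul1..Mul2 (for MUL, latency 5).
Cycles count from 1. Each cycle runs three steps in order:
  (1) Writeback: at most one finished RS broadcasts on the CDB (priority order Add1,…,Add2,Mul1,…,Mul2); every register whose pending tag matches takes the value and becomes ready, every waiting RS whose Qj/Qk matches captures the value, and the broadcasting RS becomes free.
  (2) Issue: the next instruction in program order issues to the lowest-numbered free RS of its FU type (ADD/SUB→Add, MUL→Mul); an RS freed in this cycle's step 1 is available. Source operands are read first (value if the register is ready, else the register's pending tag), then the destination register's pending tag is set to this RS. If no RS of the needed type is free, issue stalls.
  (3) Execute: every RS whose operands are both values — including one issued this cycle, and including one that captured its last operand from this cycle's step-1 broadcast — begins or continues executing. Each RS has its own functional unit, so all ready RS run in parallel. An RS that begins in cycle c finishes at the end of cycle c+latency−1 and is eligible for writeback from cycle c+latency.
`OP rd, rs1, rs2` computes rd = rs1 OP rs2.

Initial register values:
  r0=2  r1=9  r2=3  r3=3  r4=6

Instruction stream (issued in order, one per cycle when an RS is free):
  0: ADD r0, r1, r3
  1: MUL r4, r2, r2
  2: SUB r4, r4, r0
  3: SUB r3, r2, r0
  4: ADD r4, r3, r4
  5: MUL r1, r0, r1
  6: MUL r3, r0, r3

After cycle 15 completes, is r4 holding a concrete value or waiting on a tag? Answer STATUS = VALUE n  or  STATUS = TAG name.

STATUS = VALUE -12

c1: issue ADD r0<-Add1 | r0:Add1,r1:9,r2:3,r3:3,r4:6
c2: issue MUL r4<-Mul1 | r0:Add1,r1:9,r2:3,r3:3,r4:Mul1
c3: issue SUB r4<-Add2 | r0:Add1,r1:9,r2:3,r3:3,r4:Add2
c4: CDB Add1=12; issue SUB r3<-Add1 | r0:12,r1:9,r2:3,r3:Add1,r4:Add2
c5: stall | r0:12,r1:9,r2:3,r3:Add1,r4:Add2
c6: stall | r0:12,r1:9,r2:3,r3:Add1,r4:Add2
c7: CDB Add1=-9; issue ADD r4<-Add1 | r0:12,r1:9,r2:3,r3:-9,r4:Add1
c8: CDB Mul1=9; issue MUL r1<-Mul1 | r0:12,r1:Mul1,r2:3,r3:-9,r4:Add1
c9: issue MUL r3<-Mul2 | r0:12,r1:Mul1,r2:3,r3:Mul2,r4:Add1
c10: - | r0:12,r1:Mul1,r2:3,r3:Mul2,r4:Add1
c11: CDB Add2=-3 | r0:12,r1:Mul1,r2:3,r3:Mul2,r4:Add1
c12: - | r0:12,r1:Mul1,r2:3,r3:Mul2,r4:Add1
c13: CDB Mul1=108 | r0:12,r1:108,r2:3,r3:Mul2,r4:Add1
c14: CDB Add1=-12 | r0:12,r1:108,r2:3,r3:Mul2,r4:-12
c15: CDB Mul2=-108 | r0:12,r1:108,r2:3,r3:-108,r4:-12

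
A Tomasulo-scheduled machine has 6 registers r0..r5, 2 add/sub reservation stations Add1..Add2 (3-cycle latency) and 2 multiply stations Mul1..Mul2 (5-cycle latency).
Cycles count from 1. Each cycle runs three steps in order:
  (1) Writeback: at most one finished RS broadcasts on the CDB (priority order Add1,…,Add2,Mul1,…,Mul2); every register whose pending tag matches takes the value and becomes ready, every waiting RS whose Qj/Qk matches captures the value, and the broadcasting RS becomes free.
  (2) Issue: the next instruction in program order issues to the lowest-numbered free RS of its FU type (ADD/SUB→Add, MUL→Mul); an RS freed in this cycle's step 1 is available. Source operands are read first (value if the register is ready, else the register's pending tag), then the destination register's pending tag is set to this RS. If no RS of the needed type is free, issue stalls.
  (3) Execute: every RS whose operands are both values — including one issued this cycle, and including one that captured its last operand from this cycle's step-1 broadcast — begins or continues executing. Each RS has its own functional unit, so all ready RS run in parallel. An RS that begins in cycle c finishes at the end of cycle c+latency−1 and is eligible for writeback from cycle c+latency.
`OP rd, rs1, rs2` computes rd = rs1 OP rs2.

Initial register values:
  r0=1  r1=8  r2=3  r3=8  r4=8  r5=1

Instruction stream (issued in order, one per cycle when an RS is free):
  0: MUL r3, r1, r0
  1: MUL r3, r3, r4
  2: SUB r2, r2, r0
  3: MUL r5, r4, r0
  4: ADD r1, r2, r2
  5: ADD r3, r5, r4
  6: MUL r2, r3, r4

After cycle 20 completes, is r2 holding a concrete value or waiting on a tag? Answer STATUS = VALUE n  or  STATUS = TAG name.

  c1: issue MUL r3<-Mul1  regs: r0:1,r1:8,r2:3,r3:Mul1,r4:8,r5:1
  c2: issue MUL r3<-Mul2  regs: r0:1,r1:8,r2:3,r3:Mul2,r4:8,r5:1
  c3: issue SUB r2<-Add1  regs: r0:1,r1:8,r2:Add1,r3:Mul2,r4:8,r5:1
  c4: stall  regs: r0:1,r1:8,r2:Add1,r3:Mul2,r4:8,r5:1
  c5: stall  regs: r0:1,r1:8,r2:Add1,r3:Mul2,r4:8,r5:1
  c6: CDB Add1=2; stall  regs: r0:1,r1:8,r2:2,r3:Mul2,r4:8,r5:1
  c7: CDB Mul1=8; issue MUL r5<-Mul1  regs: r0:1,r1:8,r2:2,r3:Mul2,r4:8,r5:Mul1
  c8: issue ADD r1<-Add1  regs: r0:1,r1:Add1,r2:2,r3:Mul2,r4:8,r5:Mul1
  c9: issue ADD r3<-Add2  regs: r0:1,r1:Add1,r2:2,r3:Add2,r4:8,r5:Mul1
  c10: stall  regs: r0:1,r1:Add1,r2:2,r3:Add2,r4:8,r5:Mul1
  c11: CDB Add1=4; stall  regs: r0:1,r1:4,r2:2,r3:Add2,r4:8,r5:Mul1
  c12: CDB Mul1=8; issue MUL r2<-Mul1  regs: r0:1,r1:4,r2:Mul1,r3:Add2,r4:8,r5:8
  c13: CDB Mul2=64  regs: r0:1,r1:4,r2:Mul1,r3:Add2,r4:8,r5:8
  c14: -  regs: r0:1,r1:4,r2:Mul1,r3:Add2,r4:8,r5:8
  c15: CDB Add2=16  regs: r0:1,r1:4,r2:Mul1,r3:16,r4:8,r5:8
  c16: -  regs: r0:1,r1:4,r2:Mul1,r3:16,r4:8,r5:8
  c17: -  regs: r0:1,r1:4,r2:Mul1,r3:16,r4:8,r5:8
  c18: -  regs: r0:1,r1:4,r2:Mul1,r3:16,r4:8,r5:8
  c19: -  regs: r0:1,r1:4,r2:Mul1,r3:16,r4:8,r5:8
  c20: CDB Mul1=128  regs: r0:1,r1:4,r2:128,r3:16,r4:8,r5:8

STATUS = VALUE 128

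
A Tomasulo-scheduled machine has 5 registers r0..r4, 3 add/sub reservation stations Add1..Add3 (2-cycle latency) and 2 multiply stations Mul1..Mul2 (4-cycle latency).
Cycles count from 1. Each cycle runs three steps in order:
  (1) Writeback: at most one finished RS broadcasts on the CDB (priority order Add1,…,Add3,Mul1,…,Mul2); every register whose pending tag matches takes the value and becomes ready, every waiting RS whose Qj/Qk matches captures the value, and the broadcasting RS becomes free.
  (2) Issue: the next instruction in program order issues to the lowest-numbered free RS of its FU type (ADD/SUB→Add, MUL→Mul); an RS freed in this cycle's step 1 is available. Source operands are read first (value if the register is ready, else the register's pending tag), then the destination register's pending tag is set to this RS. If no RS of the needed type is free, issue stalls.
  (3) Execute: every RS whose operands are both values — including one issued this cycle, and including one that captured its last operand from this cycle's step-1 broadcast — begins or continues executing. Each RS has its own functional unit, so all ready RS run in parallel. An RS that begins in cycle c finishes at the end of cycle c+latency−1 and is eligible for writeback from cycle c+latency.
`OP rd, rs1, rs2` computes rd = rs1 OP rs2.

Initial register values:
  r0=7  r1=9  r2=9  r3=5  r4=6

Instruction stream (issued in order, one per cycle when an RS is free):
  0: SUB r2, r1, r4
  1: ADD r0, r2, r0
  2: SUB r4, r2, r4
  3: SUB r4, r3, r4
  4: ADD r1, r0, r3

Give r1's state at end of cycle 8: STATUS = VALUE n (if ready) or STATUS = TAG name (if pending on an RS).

STATUS = VALUE 15

c1: issue SUB r2<-Add1 | r0:7,r1:9,r2:Add1,r3:5,r4:6
c2: issue ADD r0<-Add2 | r0:Add2,r1:9,r2:Add1,r3:5,r4:6
c3: CDB Add1=3; issue SUB r4<-Add1 | r0:Add2,r1:9,r2:3,r3:5,r4:Add1
c4: issue SUB r4<-Add3 | r0:Add2,r1:9,r2:3,r3:5,r4:Add3
c5: CDB Add1=-3; issue ADD r1<-Add1 | r0:Add2,r1:Add1,r2:3,r3:5,r4:Add3
c6: CDB Add2=10 | r0:10,r1:Add1,r2:3,r3:5,r4:Add3
c7: CDB Add3=8 | r0:10,r1:Add1,r2:3,r3:5,r4:8
c8: CDB Add1=15 | r0:10,r1:15,r2:3,r3:5,r4:8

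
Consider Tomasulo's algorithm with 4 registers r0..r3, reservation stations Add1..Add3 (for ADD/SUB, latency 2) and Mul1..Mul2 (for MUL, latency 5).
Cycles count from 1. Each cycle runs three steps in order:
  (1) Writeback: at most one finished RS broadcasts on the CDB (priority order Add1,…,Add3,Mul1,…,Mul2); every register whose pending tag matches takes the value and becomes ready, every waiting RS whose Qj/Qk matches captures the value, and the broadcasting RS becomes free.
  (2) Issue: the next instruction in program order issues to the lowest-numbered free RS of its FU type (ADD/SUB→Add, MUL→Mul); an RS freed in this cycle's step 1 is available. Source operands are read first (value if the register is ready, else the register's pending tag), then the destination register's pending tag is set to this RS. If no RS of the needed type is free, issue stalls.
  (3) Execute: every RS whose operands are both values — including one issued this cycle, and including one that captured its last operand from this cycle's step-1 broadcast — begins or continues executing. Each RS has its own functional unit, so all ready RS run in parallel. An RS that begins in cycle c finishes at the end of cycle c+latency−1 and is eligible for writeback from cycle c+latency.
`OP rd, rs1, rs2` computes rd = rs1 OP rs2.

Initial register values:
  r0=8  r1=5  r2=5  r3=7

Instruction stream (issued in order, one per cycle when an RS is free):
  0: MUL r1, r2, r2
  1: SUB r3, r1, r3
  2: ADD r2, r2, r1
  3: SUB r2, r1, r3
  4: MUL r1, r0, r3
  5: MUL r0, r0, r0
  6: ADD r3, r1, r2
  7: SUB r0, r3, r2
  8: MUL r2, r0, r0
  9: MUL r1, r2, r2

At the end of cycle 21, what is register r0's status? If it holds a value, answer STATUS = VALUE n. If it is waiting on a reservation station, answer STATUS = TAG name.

c1: issue MUL r1<-Mul1 | r0:8,r1:Mul1,r2:5,r3:7
c2: issue SUB r3<-Add1 | r0:8,r1:Mul1,r2:5,r3:Add1
c3: issue ADD r2<-Add2 | r0:8,r1:Mul1,r2:Add2,r3:Add1
c4: issue SUB r2<-Add3 | r0:8,r1:Mul1,r2:Add3,r3:Add1
c5: issue MUL r1<-Mul2 | r0:8,r1:Mul2,r2:Add3,r3:Add1
c6: CDB Mul1=25; issue MUL r0<-Mul1 | r0:Mul1,r1:Mul2,r2:Add3,r3:Add1
c7: stall | r0:Mul1,r1:Mul2,r2:Add3,r3:Add1
c8: CDB Add1=18; issue ADD r3<-Add1 | r0:Mul1,r1:Mul2,r2:Add3,r3:Add1
c9: CDB Add2=30; issue SUB r0<-Add2 | r0:Add2,r1:Mul2,r2:Add3,r3:Add1
c10: CDB Add3=7; stall | r0:Add2,r1:Mul2,r2:7,r3:Add1
c11: CDB Mul1=64; issue MUL r2<-Mul1 | r0:Add2,r1:Mul2,r2:Mul1,r3:Add1
c12: stall | r0:Add2,r1:Mul2,r2:Mul1,r3:Add1
c13: CDB Mul2=144; issue MUL r1<-Mul2 | r0:Add2,r1:Mul2,r2:Mul1,r3:Add1
c14: - | r0:Add2,r1:Mul2,r2:Mul1,r3:Add1
c15: CDB Add1=151 | r0:Add2,r1:Mul2,r2:Mul1,r3:151
c16: - | r0:Add2,r1:Mul2,r2:Mul1,r3:151
c17: CDB Add2=144 | r0:144,r1:Mul2,r2:Mul1,r3:151
c18: - | r0:144,r1:Mul2,r2:Mul1,r3:151
c19: - | r0:144,r1:Mul2,r2:Mul1,r3:151
c20: - | r0:144,r1:Mul2,r2:Mul1,r3:151
c21: - | r0:144,r1:Mul2,r2:Mul1,r3:151

STATUS = VALUE 144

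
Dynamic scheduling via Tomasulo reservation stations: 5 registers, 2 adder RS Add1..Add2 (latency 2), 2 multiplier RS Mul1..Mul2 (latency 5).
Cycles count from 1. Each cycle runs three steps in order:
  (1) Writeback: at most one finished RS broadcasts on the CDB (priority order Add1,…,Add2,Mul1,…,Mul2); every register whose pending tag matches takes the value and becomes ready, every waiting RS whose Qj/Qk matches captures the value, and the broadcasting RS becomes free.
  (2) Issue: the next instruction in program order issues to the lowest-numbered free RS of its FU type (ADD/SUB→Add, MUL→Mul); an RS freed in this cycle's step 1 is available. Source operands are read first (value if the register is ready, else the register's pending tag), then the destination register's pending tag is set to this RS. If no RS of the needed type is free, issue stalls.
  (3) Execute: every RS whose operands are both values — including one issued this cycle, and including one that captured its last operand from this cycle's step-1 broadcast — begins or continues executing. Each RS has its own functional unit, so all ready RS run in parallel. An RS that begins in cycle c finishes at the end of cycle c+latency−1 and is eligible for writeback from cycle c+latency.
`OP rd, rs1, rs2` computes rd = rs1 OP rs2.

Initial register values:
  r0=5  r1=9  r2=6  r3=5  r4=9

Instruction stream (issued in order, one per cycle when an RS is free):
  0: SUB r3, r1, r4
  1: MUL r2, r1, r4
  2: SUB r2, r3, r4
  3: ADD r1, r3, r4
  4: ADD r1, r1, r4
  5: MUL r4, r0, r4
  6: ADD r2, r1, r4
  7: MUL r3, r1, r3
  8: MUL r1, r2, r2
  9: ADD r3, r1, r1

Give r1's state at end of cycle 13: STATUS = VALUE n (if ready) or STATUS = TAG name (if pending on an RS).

c1: issue SUB r3<-Add1 | r0:5,r1:9,r2:6,r3:Add1,r4:9
c2: issue MUL r2<-Mul1 | r0:5,r1:9,r2:Mul1,r3:Add1,r4:9
c3: CDB Add1=0; issue SUB r2<-Add1 | r0:5,r1:9,r2:Add1,r3:0,r4:9
c4: issue ADD r1<-Add2 | r0:5,r1:Add2,r2:Add1,r3:0,r4:9
c5: CDB Add1=-9; issue ADD r1<-Add1 | r0:5,r1:Add1,r2:-9,r3:0,r4:9
c6: CDB Add2=9; issue MUL r4<-Mul2 | r0:5,r1:Add1,r2:-9,r3:0,r4:Mul2
c7: CDB Mul1=81; issue ADD r2<-Add2 | r0:5,r1:Add1,r2:Add2,r3:0,r4:Mul2
c8: CDB Add1=18; issue MUL r3<-Mul1 | r0:5,r1:18,r2:Add2,r3:Mul1,r4:Mul2
c9: stall | r0:5,r1:18,r2:Add2,r3:Mul1,r4:Mul2
c10: stall | r0:5,r1:18,r2:Add2,r3:Mul1,r4:Mul2
c11: CDB Mul2=45; issue MUL r1<-Mul2 | r0:5,r1:Mul2,r2:Add2,r3:Mul1,r4:45
c12: issue ADD r3<-Add1 | r0:5,r1:Mul2,r2:Add2,r3:Add1,r4:45
c13: CDB Add2=63 | r0:5,r1:Mul2,r2:63,r3:Add1,r4:45

STATUS = TAG Mul2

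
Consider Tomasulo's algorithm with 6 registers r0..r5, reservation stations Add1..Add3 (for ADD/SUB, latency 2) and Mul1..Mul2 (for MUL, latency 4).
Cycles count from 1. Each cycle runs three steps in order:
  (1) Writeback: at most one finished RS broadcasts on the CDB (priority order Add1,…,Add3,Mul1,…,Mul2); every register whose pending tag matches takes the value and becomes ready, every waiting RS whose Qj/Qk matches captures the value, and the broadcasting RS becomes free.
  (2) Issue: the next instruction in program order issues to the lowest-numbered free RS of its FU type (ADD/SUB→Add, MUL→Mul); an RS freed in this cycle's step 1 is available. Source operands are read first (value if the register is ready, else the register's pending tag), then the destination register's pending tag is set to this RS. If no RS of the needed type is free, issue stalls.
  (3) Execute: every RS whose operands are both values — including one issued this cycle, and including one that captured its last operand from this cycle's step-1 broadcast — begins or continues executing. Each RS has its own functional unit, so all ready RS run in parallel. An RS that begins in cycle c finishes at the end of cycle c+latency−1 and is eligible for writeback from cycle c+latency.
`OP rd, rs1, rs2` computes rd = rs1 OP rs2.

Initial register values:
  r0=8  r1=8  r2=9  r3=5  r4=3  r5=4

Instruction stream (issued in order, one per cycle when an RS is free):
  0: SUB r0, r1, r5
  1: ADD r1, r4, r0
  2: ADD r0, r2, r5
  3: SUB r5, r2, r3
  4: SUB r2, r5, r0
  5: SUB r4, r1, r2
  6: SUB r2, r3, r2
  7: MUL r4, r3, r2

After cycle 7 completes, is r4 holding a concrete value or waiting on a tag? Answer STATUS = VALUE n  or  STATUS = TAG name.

STATUS = TAG Add2

cycle 1: issue SUB r0<-Add1 // r0:Add1,r1:8,r2:9,r3:5,r4:3,r5:4
cycle 2: issue ADD r1<-Add2 // r0:Add1,r1:Add2,r2:9,r3:5,r4:3,r5:4
cycle 3: CDB Add1=4; issue ADD r0<-Add1 // r0:Add1,r1:Add2,r2:9,r3:5,r4:3,r5:4
cycle 4: issue SUB r5<-Add3 // r0:Add1,r1:Add2,r2:9,r3:5,r4:3,r5:Add3
cycle 5: CDB Add1=13; issue SUB r2<-Add1 // r0:13,r1:Add2,r2:Add1,r3:5,r4:3,r5:Add3
cycle 6: CDB Add2=7; issue SUB r4<-Add2 // r0:13,r1:7,r2:Add1,r3:5,r4:Add2,r5:Add3
cycle 7: CDB Add3=4; issue SUB r2<-Add3 // r0:13,r1:7,r2:Add3,r3:5,r4:Add2,r5:4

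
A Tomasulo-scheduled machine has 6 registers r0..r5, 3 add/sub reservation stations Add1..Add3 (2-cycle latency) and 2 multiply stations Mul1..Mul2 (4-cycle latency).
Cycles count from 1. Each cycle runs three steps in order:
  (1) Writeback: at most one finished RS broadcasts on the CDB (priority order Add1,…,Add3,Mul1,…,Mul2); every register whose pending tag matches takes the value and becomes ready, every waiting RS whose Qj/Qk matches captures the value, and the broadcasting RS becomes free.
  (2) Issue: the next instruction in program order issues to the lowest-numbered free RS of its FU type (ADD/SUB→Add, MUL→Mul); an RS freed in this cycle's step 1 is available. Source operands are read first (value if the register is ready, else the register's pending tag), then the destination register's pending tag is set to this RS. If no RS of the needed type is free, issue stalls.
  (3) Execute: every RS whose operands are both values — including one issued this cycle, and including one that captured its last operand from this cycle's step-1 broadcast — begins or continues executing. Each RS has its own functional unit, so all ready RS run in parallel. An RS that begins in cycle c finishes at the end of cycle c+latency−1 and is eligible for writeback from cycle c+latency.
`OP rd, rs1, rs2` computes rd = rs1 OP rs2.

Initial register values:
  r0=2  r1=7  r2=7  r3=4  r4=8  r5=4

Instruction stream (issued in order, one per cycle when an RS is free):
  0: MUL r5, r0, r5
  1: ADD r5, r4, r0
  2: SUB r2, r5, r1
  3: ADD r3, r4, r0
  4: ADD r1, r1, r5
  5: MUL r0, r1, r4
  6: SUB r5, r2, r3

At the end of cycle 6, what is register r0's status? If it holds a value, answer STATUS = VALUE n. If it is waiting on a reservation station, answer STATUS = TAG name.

STATUS = TAG Mul1

c1: issue MUL r5<-Mul1 | r0:2,r1:7,r2:7,r3:4,r4:8,r5:Mul1
c2: issue ADD r5<-Add1 | r0:2,r1:7,r2:7,r3:4,r4:8,r5:Add1
c3: issue SUB r2<-Add2 | r0:2,r1:7,r2:Add2,r3:4,r4:8,r5:Add1
c4: CDB Add1=10; issue ADD r3<-Add1 | r0:2,r1:7,r2:Add2,r3:Add1,r4:8,r5:10
c5: CDB Mul1=8; issue ADD r1<-Add3 | r0:2,r1:Add3,r2:Add2,r3:Add1,r4:8,r5:10
c6: CDB Add1=10; issue MUL r0<-Mul1 | r0:Mul1,r1:Add3,r2:Add2,r3:10,r4:8,r5:10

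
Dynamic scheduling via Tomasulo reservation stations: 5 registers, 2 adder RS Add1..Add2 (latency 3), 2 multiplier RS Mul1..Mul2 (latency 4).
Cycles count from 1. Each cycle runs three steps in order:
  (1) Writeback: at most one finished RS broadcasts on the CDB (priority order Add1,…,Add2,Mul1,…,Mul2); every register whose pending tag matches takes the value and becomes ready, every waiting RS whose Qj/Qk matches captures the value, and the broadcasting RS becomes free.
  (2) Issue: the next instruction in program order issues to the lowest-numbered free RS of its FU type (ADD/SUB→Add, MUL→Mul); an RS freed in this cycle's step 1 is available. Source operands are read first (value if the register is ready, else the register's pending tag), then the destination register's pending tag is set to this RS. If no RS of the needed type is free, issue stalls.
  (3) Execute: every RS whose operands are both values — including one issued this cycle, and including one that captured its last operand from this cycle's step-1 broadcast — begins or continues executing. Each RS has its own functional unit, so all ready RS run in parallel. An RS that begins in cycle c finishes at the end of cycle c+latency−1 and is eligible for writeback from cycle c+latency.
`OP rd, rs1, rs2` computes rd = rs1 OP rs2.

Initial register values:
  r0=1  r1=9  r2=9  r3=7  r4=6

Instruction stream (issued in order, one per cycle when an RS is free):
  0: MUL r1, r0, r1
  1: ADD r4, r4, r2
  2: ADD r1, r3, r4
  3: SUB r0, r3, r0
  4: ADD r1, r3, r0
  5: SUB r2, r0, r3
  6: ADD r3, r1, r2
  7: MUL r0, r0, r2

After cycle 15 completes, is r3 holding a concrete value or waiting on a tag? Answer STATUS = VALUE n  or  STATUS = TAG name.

  c1: issue MUL r1<-Mul1  regs: r0:1,r1:Mul1,r2:9,r3:7,r4:6
  c2: issue ADD r4<-Add1  regs: r0:1,r1:Mul1,r2:9,r3:7,r4:Add1
  c3: issue ADD r1<-Add2  regs: r0:1,r1:Add2,r2:9,r3:7,r4:Add1
  c4: stall  regs: r0:1,r1:Add2,r2:9,r3:7,r4:Add1
  c5: CDB Add1=15; issue SUB r0<-Add1  regs: r0:Add1,r1:Add2,r2:9,r3:7,r4:15
  c6: CDB Mul1=9; stall  regs: r0:Add1,r1:Add2,r2:9,r3:7,r4:15
  c7: stall  regs: r0:Add1,r1:Add2,r2:9,r3:7,r4:15
  c8: CDB Add1=6; issue ADD r1<-Add1  regs: r0:6,r1:Add1,r2:9,r3:7,r4:15
  c9: CDB Add2=22; issue SUB r2<-Add2  regs: r0:6,r1:Add1,r2:Add2,r3:7,r4:15
  c10: stall  regs: r0:6,r1:Add1,r2:Add2,r3:7,r4:15
  c11: CDB Add1=13; issue ADD r3<-Add1  regs: r0:6,r1:13,r2:Add2,r3:Add1,r4:15
  c12: CDB Add2=-1; issue MUL r0<-Mul1  regs: r0:Mul1,r1:13,r2:-1,r3:Add1,r4:15
  c13: -  regs: r0:Mul1,r1:13,r2:-1,r3:Add1,r4:15
  c14: -  regs: r0:Mul1,r1:13,r2:-1,r3:Add1,r4:15
  c15: CDB Add1=12  regs: r0:Mul1,r1:13,r2:-1,r3:12,r4:15

STATUS = VALUE 12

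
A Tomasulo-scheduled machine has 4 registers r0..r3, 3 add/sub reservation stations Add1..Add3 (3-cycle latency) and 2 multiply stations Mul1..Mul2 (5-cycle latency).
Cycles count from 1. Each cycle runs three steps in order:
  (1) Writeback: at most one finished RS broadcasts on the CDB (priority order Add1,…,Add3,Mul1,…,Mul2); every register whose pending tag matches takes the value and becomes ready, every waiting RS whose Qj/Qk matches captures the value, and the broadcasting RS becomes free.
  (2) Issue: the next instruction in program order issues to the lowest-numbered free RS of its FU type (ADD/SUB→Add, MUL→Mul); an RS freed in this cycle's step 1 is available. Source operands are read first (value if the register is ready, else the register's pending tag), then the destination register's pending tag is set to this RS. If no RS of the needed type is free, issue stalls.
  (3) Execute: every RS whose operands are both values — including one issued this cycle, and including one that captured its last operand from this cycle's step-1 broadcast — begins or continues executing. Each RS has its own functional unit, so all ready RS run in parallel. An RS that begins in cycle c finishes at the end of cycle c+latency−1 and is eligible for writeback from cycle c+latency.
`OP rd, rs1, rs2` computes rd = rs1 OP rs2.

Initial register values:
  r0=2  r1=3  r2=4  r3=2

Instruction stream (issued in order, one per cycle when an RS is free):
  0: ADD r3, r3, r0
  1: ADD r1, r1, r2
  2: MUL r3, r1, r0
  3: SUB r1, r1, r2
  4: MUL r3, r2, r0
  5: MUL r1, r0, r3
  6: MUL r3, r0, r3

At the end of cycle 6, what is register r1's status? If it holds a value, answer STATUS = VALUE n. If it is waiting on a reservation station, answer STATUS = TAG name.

STATUS = TAG Add1

c1: issue ADD r3<-Add1 | r0:2,r1:3,r2:4,r3:Add1
c2: issue ADD r1<-Add2 | r0:2,r1:Add2,r2:4,r3:Add1
c3: issue MUL r3<-Mul1 | r0:2,r1:Add2,r2:4,r3:Mul1
c4: CDB Add1=4; issue SUB r1<-Add1 | r0:2,r1:Add1,r2:4,r3:Mul1
c5: CDB Add2=7; issue MUL r3<-Mul2 | r0:2,r1:Add1,r2:4,r3:Mul2
c6: stall | r0:2,r1:Add1,r2:4,r3:Mul2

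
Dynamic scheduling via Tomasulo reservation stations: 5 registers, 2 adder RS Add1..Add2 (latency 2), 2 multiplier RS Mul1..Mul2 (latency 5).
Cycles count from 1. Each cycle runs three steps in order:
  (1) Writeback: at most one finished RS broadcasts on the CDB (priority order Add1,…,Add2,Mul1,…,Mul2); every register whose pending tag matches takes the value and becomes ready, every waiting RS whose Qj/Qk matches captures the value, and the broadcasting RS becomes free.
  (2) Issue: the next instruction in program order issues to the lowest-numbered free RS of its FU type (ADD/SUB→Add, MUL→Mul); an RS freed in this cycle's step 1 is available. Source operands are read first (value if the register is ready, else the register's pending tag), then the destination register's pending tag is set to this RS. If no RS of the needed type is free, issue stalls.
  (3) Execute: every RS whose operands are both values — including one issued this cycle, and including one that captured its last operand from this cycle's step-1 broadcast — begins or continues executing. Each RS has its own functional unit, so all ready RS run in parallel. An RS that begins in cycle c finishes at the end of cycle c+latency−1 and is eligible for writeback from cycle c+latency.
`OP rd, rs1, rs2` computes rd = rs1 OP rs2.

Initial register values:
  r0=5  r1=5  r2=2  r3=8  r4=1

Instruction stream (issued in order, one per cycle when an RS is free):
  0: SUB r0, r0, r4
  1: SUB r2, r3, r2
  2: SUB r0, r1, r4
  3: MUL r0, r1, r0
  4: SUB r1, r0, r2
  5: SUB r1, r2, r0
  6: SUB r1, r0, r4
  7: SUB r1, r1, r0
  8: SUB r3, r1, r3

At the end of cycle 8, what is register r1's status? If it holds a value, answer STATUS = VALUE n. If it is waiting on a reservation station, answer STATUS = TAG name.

cycle 1: issue SUB r0<-Add1 // r0:Add1,r1:5,r2:2,r3:8,r4:1
cycle 2: issue SUB r2<-Add2 // r0:Add1,r1:5,r2:Add2,r3:8,r4:1
cycle 3: CDB Add1=4; issue SUB r0<-Add1 // r0:Add1,r1:5,r2:Add2,r3:8,r4:1
cycle 4: CDB Add2=6; issue MUL r0<-Mul1 // r0:Mul1,r1:5,r2:6,r3:8,r4:1
cycle 5: CDB Add1=4; issue SUB r1<-Add1 // r0:Mul1,r1:Add1,r2:6,r3:8,r4:1
cycle 6: issue SUB r1<-Add2 // r0:Mul1,r1:Add2,r2:6,r3:8,r4:1
cycle 7: stall // r0:Mul1,r1:Add2,r2:6,r3:8,r4:1
cycle 8: stall // r0:Mul1,r1:Add2,r2:6,r3:8,r4:1

STATUS = TAG Add2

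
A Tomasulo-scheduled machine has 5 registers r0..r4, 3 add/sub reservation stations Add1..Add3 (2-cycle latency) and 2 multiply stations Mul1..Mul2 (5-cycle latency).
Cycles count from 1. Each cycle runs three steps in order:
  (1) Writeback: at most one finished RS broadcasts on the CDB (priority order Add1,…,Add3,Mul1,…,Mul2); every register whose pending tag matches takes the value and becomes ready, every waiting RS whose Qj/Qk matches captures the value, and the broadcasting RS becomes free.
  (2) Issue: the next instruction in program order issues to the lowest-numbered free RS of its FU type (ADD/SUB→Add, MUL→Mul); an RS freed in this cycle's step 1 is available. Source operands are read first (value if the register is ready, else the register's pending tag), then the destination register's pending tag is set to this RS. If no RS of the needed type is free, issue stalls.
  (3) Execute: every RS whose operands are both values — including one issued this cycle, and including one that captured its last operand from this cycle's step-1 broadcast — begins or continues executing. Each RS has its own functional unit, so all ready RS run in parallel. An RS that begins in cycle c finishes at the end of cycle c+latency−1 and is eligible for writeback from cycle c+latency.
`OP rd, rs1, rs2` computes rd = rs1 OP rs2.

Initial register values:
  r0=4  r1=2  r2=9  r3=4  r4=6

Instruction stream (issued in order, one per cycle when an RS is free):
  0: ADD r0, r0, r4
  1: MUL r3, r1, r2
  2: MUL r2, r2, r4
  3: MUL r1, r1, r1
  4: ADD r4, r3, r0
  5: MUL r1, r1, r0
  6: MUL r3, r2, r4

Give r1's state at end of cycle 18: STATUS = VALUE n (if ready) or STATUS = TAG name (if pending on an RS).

c1: issue ADD r0<-Add1 | r0:Add1,r1:2,r2:9,r3:4,r4:6
c2: issue MUL r3<-Mul1 | r0:Add1,r1:2,r2:9,r3:Mul1,r4:6
c3: CDB Add1=10; issue MUL r2<-Mul2 | r0:10,r1:2,r2:Mul2,r3:Mul1,r4:6
c4: stall | r0:10,r1:2,r2:Mul2,r3:Mul1,r4:6
c5: stall | r0:10,r1:2,r2:Mul2,r3:Mul1,r4:6
c6: stall | r0:10,r1:2,r2:Mul2,r3:Mul1,r4:6
c7: CDB Mul1=18; issue MUL r1<-Mul1 | r0:10,r1:Mul1,r2:Mul2,r3:18,r4:6
c8: CDB Mul2=54; issue ADD r4<-Add1 | r0:10,r1:Mul1,r2:54,r3:18,r4:Add1
c9: issue MUL r1<-Mul2 | r0:10,r1:Mul2,r2:54,r3:18,r4:Add1
c10: CDB Add1=28; stall | r0:10,r1:Mul2,r2:54,r3:18,r4:28
c11: stall | r0:10,r1:Mul2,r2:54,r3:18,r4:28
c12: CDB Mul1=4; issue MUL r3<-Mul1 | r0:10,r1:Mul2,r2:54,r3:Mul1,r4:28
c13: - | r0:10,r1:Mul2,r2:54,r3:Mul1,r4:28
c14: - | r0:10,r1:Mul2,r2:54,r3:Mul1,r4:28
c15: - | r0:10,r1:Mul2,r2:54,r3:Mul1,r4:28
c16: - | r0:10,r1:Mul2,r2:54,r3:Mul1,r4:28
c17: CDB Mul1=1512 | r0:10,r1:Mul2,r2:54,r3:1512,r4:28
c18: CDB Mul2=40 | r0:10,r1:40,r2:54,r3:1512,r4:28

STATUS = VALUE 40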